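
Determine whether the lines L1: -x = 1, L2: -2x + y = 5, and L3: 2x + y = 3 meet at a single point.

The three lines meet at one point iff the augmented coefficient matrix [aᵢ bᵢ cᵢ] has rank < 3, i.e. its determinant vanishes.
Here the determinant is -2.
Nonzero, so no common point exists.

No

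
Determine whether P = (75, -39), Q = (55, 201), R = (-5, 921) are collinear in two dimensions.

Yes

PQ = (-20, 240), PR = (-80, 960).
det[PQ; PR] = (-20)(960) − (240)(-80) = 0.
The determinant is zero, so the points are collinear.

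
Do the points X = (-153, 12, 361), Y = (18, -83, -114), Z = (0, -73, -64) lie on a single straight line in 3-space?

Yes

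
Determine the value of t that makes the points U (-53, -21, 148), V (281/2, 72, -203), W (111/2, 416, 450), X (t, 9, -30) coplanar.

36

Coplanarity ⇔ det[UV; UW; UX] = 0.
Expanding, this is linear in t: (181473)t + (-6533028) = 0.
So t = 36.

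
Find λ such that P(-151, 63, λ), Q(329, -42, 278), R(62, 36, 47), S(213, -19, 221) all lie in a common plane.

The points are coplanar iff PQ · (PR × PS) = 0.
Expanding, this is linear in λ: (-2907)λ + (8721) = 0.
So λ = 3.

3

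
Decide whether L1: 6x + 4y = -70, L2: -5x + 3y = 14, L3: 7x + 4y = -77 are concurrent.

The three lines meet at one point iff the augmented coefficient matrix [aᵢ bᵢ cᵢ] has rank < 3, i.e. its determinant vanishes.
Here the determinant is 0.
It vanishes, so the lines are concurrent at (-7, -7).

Yes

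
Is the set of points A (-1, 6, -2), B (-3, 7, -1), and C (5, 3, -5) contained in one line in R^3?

Yes

AB = (-2, 1, 1), AC = (6, -3, -3).
Each component of AC is -3 times the corresponding component of AB, so AC = -3·AB and the points are collinear.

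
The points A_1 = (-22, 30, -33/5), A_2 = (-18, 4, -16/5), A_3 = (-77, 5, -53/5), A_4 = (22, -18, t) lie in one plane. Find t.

Normal to plane A_1A_2A_3: n = (189, -171, -1530); plane equation n·P = 810.
Requiring n·A_4 = 810: (-1530)t + (7236) = 810.
So t = 21/5.

21/5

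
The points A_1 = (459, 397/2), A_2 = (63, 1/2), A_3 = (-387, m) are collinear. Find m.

-449/2

Collinearity: (A_3 − A_1) must be parallel to (A_2 − A_1) = (-396, -198).
Cross-multiplying the components: (m − 397/2)·(-396) = (-846)·(-198).
Solving gives m = -449/2.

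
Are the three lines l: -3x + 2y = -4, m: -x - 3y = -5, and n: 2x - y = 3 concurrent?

Intersecting l and m: solving the 2×2 system gives (x, y) = (2, 1).
Substitute into n: (2)(2) + (-1)(1) = 3.
This equals 3, so (2, 1) lies on all three lines and they are concurrent.

Yes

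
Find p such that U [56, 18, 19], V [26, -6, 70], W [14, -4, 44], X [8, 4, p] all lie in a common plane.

3

The points are coplanar iff UV · (UW × UX) = 0.
Expanding, this is linear in p: (-348)p + (1044) = 0.
So p = 3.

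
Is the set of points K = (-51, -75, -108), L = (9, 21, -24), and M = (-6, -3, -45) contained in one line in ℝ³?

KL = (60, 96, 84), KM = (45, 72, 63).
KL × KM = (0, 0, 0).
The cross product vanishes, so the three points are collinear.

Yes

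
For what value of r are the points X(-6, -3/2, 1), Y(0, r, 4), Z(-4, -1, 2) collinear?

Direction XZ = (2, 1/2, 1). From the x-coordinate of Y, the parameter along the line is τ = (0 − (-6))/2 = 3.
Then r = (-3/2) + 3·(1/2) = 0.

0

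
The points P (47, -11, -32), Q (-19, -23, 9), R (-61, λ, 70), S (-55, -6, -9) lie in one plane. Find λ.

-51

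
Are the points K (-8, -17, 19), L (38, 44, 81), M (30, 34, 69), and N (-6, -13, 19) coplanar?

Yes

A normal to the plane through K, L, M is n = KL × KM = (-112, 56, 28).
The plane has equation n·P = 476. For N: n·N = 476.
Equal, so N lies in the plane and all four are coplanar.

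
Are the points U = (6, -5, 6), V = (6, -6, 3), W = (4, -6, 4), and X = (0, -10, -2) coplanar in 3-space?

No

With U as base: UV = (0, -1, -3), UW = (-2, -1, -2), UX = (-6, -5, -8).
UW × UX = (-2, -4, 4).
UV · (UW × UX) = -8.
Since -8 ≠ 0, the four points are not coplanar.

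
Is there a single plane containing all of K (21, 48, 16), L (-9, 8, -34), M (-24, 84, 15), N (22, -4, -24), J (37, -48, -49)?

The plane through K, L, M has normal n = KL × KM = (1840, 2220, -2880) and equation n·P = 99120.
Checking the remaining points: n·N = 100720, n·J = 102640.
Since n·N = 100720 ≠ 99120, N is off the plane and the points are not all coplanar.

No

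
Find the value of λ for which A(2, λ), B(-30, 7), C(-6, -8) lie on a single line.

Collinearity: (A − B) must be parallel to (C − B) = (24, -15).
Cross-multiplying the components: (λ − 7)·(24) = (32)·(-15).
Solving gives λ = -13.

-13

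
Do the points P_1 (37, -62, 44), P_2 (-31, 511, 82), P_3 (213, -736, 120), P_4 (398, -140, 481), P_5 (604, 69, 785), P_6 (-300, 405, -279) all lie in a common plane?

Yes

The plane through P_1, P_2, P_3 has normal n = P_1P_2 × P_1P_3 = (69160, 11856, -55016) and equation n·P = -596856.
Checking the remaining points: n·P_4 = -596856, n·P_5 = -596856, n·P_6 = -596856.
All equal -596856, so all 6 points lie in one plane.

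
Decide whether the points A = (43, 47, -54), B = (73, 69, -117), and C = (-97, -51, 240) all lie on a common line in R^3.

No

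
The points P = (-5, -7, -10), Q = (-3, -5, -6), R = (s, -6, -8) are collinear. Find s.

Collinearity requires PQ × PR = 0; each component is linear in s.
The y-component gives (4)s + (16) = 0, so s = -4.
The remaining components then also vanish.

-4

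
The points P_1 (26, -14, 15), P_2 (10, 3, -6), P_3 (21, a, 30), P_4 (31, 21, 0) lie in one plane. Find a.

The points are coplanar iff P_1P_2 · (P_1P_3 × P_1P_4) = 0.
Expanding, this is linear in a: (345)a + (16905) = 0.
So a = -49.

-49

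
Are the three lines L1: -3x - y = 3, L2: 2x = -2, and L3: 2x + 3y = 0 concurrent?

Lines aᵢx + bᵢy = cᵢ with pairwise distinct directions are concurrent exactly when det[aᵢ bᵢ cᵢ] = 0.
Here the determinant is 4.
Nonzero, so no common point exists.

No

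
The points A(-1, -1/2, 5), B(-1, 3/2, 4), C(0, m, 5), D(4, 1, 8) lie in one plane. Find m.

Normal to plane ABD: n = (15/2, -5, -10); plane equation n·P = -55.
Requiring n·C = -55: (-5)m + (-50) = -55.
So m = 1.

1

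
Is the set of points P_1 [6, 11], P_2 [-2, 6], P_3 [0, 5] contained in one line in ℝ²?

P_1P_2 = (-8, -5), P_1P_3 = (-6, -6).
If collinear, P_1P_3 would be a scalar multiple of P_1P_2. But (-8)·(-6) ≠ (-5)·(-6) (difference 18), so they are not parallel; the points are not collinear.

No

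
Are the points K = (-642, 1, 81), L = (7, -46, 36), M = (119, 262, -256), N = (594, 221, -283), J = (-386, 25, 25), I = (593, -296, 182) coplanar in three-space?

The plane through K, L, M has normal n = KL × KM = (27584, 184468, 205156) and equation n·P = -906824.
Checking the remaining points: n·N = -906824, n·J = -906824, n·I = -906824.
All equal -906824, so all 6 points lie in one plane.

Yes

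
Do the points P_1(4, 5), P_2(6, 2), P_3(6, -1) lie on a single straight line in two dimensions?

No

P_1P_2 = (2, -3), P_1P_3 = (2, -6).
Twice the signed area of △P_1P_2P_3 is (2)(-6) − (-3)(2) = -6.
The area is nonzero, so the three points are not collinear.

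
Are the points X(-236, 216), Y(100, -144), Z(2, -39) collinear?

XY = (336, -360), XZ = (238, -255).
det[XY; XZ] = (336)(-255) − (-360)(238) = 0.
The determinant is zero, so the points are collinear.

Yes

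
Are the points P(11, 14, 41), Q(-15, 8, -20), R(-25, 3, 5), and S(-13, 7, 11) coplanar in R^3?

Yes

With P as base: PQ = (-26, -6, -61), PR = (-36, -11, -36), PS = (-24, -7, -30).
PR × PS = (78, -216, -12).
PQ · (PR × PS) = 0.
The scalar triple product vanishes, so the four points are coplanar.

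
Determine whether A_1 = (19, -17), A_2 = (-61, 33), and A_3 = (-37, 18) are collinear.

Yes

A_1A_2 = (-80, 50), A_1A_3 = (-56, 35).
Checking proportionality: A_1A_3 = 7/10·A_1A_2, so the vectors are parallel and the points are collinear.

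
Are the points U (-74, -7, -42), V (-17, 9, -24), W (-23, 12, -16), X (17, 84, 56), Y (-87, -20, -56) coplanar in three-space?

No

The plane through U, V, W has normal n = UV × UW = (74, -564, 267) and equation n·P = -12742.
Checking the remaining points: n·X = -31166, n·Y = -10110.
Since n·X = -31166 ≠ -12742, X is off the plane and the points are not all coplanar.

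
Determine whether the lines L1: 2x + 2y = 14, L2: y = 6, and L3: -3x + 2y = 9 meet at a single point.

The three lines meet at one point iff the augmented coefficient matrix [aᵢ bᵢ cᵢ] has rank < 3, i.e. its determinant vanishes.
Here the determinant is 0.
It vanishes, so the lines are concurrent at (1, 6).

Yes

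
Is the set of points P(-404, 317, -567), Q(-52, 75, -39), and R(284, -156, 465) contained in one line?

PQ = (352, -242, 528), PR = (688, -473, 1032).
Each component of PR is 43/22 times the corresponding component of PQ, so PR = 43/22·PQ and the points are collinear.

Yes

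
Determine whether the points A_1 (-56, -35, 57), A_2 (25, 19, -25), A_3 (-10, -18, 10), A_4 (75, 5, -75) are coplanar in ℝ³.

The four points are coplanar iff the 3×3 determinant with rows A_1A_2, A_1A_3, A_1A_4 is zero.
Rows: (81, 54, -82), (46, 17, -47), (131, 40, -132).
Expanding along the first row: (81)(-364) − (54)(85) + (-82)(-387) = -2340.
Nonzero ⇒ not coplanar.

No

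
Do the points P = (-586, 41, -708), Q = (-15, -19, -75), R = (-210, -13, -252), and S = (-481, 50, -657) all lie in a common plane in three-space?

A normal to the plane through P, Q, R is n = PQ × PR = (6822, -22368, -8274).
The plane has equation n·X = 943212. For S: n·S = 1036236.
1036236 ≠ 943212, so S is off the plane.

No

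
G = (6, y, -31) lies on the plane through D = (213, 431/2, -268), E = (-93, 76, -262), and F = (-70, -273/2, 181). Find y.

A normal to the plane is n = DE × DF = (-121047/2, 135696, 136467/2).
G lies in the plane iff n · DG = 0.
This gives (135696)y + (-542784) = 0, so y = 4.

4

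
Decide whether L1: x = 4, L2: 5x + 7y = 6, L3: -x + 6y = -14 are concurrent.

No

Intersecting L1 and L2: solving the 2×2 system gives (x, y) = (4, -2).
Substitute into L3: (-1)(4) + (6)(-2) = -16.
But L3 requires -14 ≠ -16, so the three lines have no common point.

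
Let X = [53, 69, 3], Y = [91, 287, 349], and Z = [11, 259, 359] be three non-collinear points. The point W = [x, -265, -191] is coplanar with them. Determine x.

-469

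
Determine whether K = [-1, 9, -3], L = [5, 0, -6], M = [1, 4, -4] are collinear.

KL = (6, -9, -3), KM = (2, -5, -1).
Comparing components 2 and 3: (-9)(-1) − (-3)(-5) = -6 ≠ 0, so KL and KM are not parallel and the points are not collinear.

No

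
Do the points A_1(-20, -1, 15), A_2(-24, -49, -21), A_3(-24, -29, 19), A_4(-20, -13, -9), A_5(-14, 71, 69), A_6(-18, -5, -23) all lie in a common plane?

The plane through A_1, A_2, A_3 has normal n = A_1A_2 × A_1A_3 = (-1200, 160, -80) and equation n·P = 22640.
Checking the remaining points: n·A_4 = 22640, n·A_5 = 22640, n·A_6 = 22640.
All equal 22640, so all 6 points lie in one plane.

Yes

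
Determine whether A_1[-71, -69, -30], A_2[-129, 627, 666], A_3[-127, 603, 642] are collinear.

Yes

A_1A_2 = (-58, 696, 696), A_1A_3 = (-56, 672, 672).
A_1A_2 × A_1A_3 = (0, 0, 0).
The cross product vanishes, so the three points are collinear.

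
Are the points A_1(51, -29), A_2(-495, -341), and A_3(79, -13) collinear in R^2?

A_1A_2 = (-546, -312), A_1A_3 = (28, 16).
Twice the signed area of △A_1A_2A_3 is (-546)(16) − (-312)(28) = 0.
The triangle is degenerate (zero area), so the points are collinear.

Yes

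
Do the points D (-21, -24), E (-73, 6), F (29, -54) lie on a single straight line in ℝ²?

DE = (-52, 30), DF = (50, -30).
Twice the signed area of △DEF is (-52)(-30) − (30)(50) = 60.
The area is nonzero, so the three points are not collinear.

No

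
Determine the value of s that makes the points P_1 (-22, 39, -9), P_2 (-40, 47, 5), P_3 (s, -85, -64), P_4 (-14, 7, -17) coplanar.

Normal to plane P_1P_2P_4: n = (384, -32, 512); plane equation n·P = -14304.
Requiring n·P_3 = -14304: (384)s + (-30048) = -14304.
So s = 41.

41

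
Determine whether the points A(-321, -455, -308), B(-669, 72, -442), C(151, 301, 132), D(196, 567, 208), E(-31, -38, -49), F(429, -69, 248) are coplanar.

The plane through A, B, C has normal n = AB × AC = (333184, 89872, -511832) and equation n·P = 9800432.
Checking the remaining points: n·D = 9800432, n·E = 11335928, n·F = 9800432.
Since n·E = 11335928 ≠ 9800432, E is off the plane and the points are not all coplanar.

No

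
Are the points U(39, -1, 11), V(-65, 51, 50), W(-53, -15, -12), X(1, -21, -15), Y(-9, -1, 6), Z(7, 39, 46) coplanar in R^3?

The plane through U, V, W has normal n = UV × UW = (-650, -5980, 6240) and equation n·P = 49270.
Checking the remaining points: n·X = 31330, n·Y = 49270, n·Z = 49270.
Since n·X = 31330 ≠ 49270, X is off the plane and the points are not all coplanar.

No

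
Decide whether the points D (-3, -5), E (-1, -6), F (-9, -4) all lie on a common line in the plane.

No

DE = (2, -1), DF = (-6, 1).
If collinear, DF would be a scalar multiple of DE. But (2)·(1) ≠ (-1)·(-6) (difference -4), so they are not parallel; the points are not collinear.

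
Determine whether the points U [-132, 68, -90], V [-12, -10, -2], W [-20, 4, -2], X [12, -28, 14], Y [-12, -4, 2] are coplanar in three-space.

The plane through U, V, W has normal n = UV × UW = (-1232, -704, 1056) and equation n·P = 19712.
Checking the remaining points: n·X = 19712, n·Y = 19712.
All equal 19712, so all 5 points lie in one plane.

Yes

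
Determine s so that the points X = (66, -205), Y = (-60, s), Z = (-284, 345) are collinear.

Collinearity: (Y − X) must be parallel to (Z − X) = (-350, 550).
Cross-multiplying the components: (s − (-205))·(-350) = (-126)·(550).
Solving gives s = -7.

-7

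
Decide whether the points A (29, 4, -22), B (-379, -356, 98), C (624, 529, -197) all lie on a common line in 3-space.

Yes

AB = (-408, -360, 120), AC = (595, 525, -175).
Each component of AC is -35/24 times the corresponding component of AB, so AC = -35/24·AB and the points are collinear.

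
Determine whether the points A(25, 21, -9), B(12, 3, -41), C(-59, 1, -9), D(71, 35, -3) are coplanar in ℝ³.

No

With A as base: AB = (-13, -18, -32), AC = (-84, -20, 0), AD = (46, 14, 6).
AC × AD = (-120, 504, -256).
AB · (AC × AD) = 680.
Since 680 ≠ 0, the four points are not coplanar.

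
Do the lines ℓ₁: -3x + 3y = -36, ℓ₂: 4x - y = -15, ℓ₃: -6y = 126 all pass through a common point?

Yes

Intersecting ℓ₁ and ℓ₂: solving the 2×2 system gives (x, y) = (-9, -21).
Substitute into ℓ₃: (0)(-9) + (-6)(-21) = 126.
This equals 126, so (-9, -21) lies on all three lines and they are concurrent.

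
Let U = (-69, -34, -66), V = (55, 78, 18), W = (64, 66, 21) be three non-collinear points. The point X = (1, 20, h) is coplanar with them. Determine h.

-20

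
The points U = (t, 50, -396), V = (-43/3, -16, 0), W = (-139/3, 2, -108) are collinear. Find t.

-395/3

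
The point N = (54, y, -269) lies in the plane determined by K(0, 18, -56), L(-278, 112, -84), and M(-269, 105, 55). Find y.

The plane through K, L, M has equation 12870x + 38390y + 1100z = 629420.
Substituting N: (38390)y + (399080) = 629420, so y = 6.

6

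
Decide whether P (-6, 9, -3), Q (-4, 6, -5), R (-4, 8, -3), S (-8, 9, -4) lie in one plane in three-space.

Yes

A normal to the plane through P, Q, R is n = PQ × PR = (-2, -4, 4).
The plane has equation n·X = -36. For S: n·S = -36.
Equal, so S lies in the plane and all four are coplanar.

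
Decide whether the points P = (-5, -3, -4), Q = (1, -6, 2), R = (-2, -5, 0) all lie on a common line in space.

PQ = (6, -3, 6), PR = (3, -2, 4).
Comparing components 3 and 1: (6)(3) − (6)(4) = -6 ≠ 0, so PQ and PR are not parallel and the points are not collinear.

No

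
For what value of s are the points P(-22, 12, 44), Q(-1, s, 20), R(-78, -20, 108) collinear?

24

Direction PR = (-56, -32, 64). From the x-coordinate of Q, the parameter along the line is τ = (-1 − (-22))/(-56) = -3/8.
Then s = 12 + (-3/8)·(-32) = 24.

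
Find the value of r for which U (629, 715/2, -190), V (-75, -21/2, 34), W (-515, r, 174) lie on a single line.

-481/2

Direction UV = (-704, -368, 224). From the x-coordinate of W, the parameter along the line is τ = (-515 − 629)/(-704) = 13/8.
Then r = 715/2 + 13/8·(-368) = -481/2.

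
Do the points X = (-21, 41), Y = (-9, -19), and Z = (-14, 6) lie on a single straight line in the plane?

XY = (12, -60), XZ = (7, -35).
Checking proportionality: XZ = 7/12·XY, so the vectors are parallel and the points are collinear.

Yes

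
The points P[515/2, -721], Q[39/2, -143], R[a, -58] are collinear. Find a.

The three points are collinear iff det[PQ; PR] = 0.
This determinant is linear in a: (-578)a + (-8959) = 0, so a = -31/2.

-31/2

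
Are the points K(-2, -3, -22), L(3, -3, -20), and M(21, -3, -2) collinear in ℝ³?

No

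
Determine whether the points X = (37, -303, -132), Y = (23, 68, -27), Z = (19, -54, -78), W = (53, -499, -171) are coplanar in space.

The four points are coplanar iff the 3×3 determinant with rows XY, XZ, XW is zero.
Rows: (-14, 371, 105), (-18, 249, 54), (16, -196, -39).
Expanding along the first row: (-14)(873) − (371)(-162) + (105)(-456) = 0.
Zero determinant ⇒ coplanar.

Yes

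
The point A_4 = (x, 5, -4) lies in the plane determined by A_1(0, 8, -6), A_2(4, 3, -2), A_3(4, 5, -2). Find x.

2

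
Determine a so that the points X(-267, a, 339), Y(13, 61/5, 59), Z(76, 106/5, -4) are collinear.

-139/5

Collinearity requires XY × XZ = 0; each component is linear in a.
The x-component gives (63)a + (8757/5) = 0, so a = -139/5.
The remaining components then also vanish.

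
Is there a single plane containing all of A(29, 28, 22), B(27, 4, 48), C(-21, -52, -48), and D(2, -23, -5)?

With A as base: AB = (-2, -24, 26), AC = (-50, -80, -70), AD = (-27, -51, -27).
AC × AD = (-1410, 540, 390).
AB · (AC × AD) = 0.
The scalar triple product vanishes, so the four points are coplanar.

Yes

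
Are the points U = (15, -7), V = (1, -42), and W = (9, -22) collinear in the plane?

Yes

UV = (-14, -35), UW = (-6, -15).
det[UV; UW] = (-14)(-15) − (-35)(-6) = 0.
The determinant is zero, so the points are collinear.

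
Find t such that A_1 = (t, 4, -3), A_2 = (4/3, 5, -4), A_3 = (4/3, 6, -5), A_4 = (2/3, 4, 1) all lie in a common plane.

4/3

The points are coplanar iff A_1A_2 · (A_1A_3 × A_1A_4) = 0.
Expanding, this is linear in t: (-4)t + (16/3) = 0.
So t = 4/3.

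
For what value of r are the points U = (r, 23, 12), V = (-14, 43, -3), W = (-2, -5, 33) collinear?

Collinearity requires UV × UW = 0; each component is linear in r.
The y-component gives (36)r + (324) = 0, so r = -9.
The remaining components then also vanish.

-9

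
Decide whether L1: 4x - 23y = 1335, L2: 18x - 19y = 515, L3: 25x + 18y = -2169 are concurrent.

Intersecting L1 and L2: solving the 2×2 system gives (x, y) = (-40, -65).
Substitute into L3: (25)(-40) + (18)(-65) = -2170.
But L3 requires -2169 ≠ -2170, so the three lines have no common point.

No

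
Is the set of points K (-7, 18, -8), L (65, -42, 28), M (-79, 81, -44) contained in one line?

No

KL = (72, -60, 36), KM = (-72, 63, -36).
Comparing components 2 and 3: (-60)(-36) − (36)(63) = -108 ≠ 0, so KL and KM are not parallel and the points are not collinear.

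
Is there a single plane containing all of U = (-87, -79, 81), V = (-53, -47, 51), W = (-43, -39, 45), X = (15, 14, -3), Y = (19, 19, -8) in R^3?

The plane through U, V, W has normal n = UV × UW = (48, -96, -48) and equation n·P = -480.
Checking the remaining points: n·X = -480, n·Y = -528.
Since n·Y = -528 ≠ -480, Y is off the plane and the points are not all coplanar.

No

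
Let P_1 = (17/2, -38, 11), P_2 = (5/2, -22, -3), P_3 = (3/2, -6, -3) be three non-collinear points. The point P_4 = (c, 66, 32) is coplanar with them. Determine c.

19/2

The plane through P_1, P_2, P_3 has equation 224x + 14y − 80z = 492.
Substituting P_4: (224)c + (-1636) = 492, so c = 19/2.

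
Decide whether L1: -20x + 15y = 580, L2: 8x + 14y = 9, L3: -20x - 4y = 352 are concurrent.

No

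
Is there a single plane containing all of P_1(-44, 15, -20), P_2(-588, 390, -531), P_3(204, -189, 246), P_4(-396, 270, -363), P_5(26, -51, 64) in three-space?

No

The plane through P_1, P_2, P_3 has normal n = P_1P_2 × P_1P_3 = (-4494, 17976, 17976) and equation n·P = 107856.
Checking the remaining points: n·P_4 = 107856, n·P_5 = 116844.
Since n·P_5 = 116844 ≠ 107856, P_5 is off the plane and the points are not all coplanar.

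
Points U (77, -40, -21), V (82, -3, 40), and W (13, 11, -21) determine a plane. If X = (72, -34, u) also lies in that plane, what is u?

-18

Coplanarity requires UV · (UW × UX) = 0.
UV = (5, 37, 61), UW = (-64, 51, 0); the triple product is linear in u with coefficient 2623 and constant term 47214.
Setting it to zero: u = -18.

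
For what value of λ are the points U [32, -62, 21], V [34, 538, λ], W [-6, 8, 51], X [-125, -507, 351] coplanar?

Coplanarity ⇔ det[UV; UW; UX] = 0.
Expanding, this is linear in λ: (27900)λ + (4185000) = 0.
So λ = -150.

-150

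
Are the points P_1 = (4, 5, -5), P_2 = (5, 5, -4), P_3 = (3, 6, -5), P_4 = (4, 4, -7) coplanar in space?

No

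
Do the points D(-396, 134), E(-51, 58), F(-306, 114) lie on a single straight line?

No

DE = (345, -76), DF = (90, -20).
If collinear, DF would be a scalar multiple of DE. But (345)·(-20) ≠ (-76)·(90) (difference -60), so they are not parallel; the points are not collinear.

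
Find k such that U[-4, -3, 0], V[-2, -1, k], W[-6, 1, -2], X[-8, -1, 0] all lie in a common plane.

Normal to plane UWX: n = (4, 8, 12); plane equation n·P = -40.
Requiring n·V = -40: (12)k + (-16) = -40.
So k = -2.

-2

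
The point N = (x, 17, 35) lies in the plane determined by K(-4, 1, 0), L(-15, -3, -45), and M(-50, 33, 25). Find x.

The plane through K, L, M has equation 1340x + 2345y − 536z = -3015.
Substituting N: (1340)x + (21105) = -3015, so x = -18.

-18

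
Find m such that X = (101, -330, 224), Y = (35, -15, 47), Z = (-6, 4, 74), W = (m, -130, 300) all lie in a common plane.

The points are coplanar iff XY · (XZ × XW) = 0.
Expanding, this is linear in m: (11868)m + (1495368) = 0.
So m = -126.

-126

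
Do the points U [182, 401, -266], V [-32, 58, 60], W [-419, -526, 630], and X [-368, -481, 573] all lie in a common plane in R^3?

The four points are coplanar iff the 3×3 determinant with rows UV, UW, UX is zero.
Rows: (-214, -343, 326), (-601, -927, 896), (-550, -882, 839).
Expanding along the first row: (-214)(12519) − (-343)(-11439) + (326)(20232) = -7011.
Nonzero ⇒ not coplanar.

No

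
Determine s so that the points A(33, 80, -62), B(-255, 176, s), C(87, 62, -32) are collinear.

-222

Direction AC = (54, -18, 30). From the x-coordinate of B, the parameter along the line is τ = (-255 − 33)/54 = -16/3.
Then s = (-62) + (-16/3)·(30) = -222.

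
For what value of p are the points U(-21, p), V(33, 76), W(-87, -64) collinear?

The three points are collinear iff det[UV; UW] = 0.
This determinant is linear in p: (-120)p + (1560) = 0, so p = 13.

13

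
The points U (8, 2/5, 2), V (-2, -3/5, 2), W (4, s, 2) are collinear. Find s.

Collinearity requires UV × UW = 0; each component is linear in s.
The z-component gives (-10)s + (0) = 0, so s = 0.
The remaining components then also vanish.

0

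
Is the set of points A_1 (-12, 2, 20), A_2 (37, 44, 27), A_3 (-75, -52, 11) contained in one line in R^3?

A_1A_2 = (49, 42, 7), A_1A_3 = (-63, -54, -9).
Each component of A_1A_3 is -9/7 times the corresponding component of A_1A_2, so A_1A_3 = -9/7·A_1A_2 and the points are collinear.

Yes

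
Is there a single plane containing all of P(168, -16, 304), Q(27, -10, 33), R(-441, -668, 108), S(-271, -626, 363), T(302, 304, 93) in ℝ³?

No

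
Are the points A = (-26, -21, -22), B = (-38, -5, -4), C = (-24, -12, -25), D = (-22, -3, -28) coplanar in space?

Yes

With A as base: AB = (-12, 16, 18), AC = (2, 9, -3), AD = (4, 18, -6).
AC × AD = (0, 0, 0).
AB · (AC × AD) = 0.
The scalar triple product vanishes, so the four points are coplanar.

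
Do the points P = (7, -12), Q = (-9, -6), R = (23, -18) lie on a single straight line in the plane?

Yes

PQ = (-16, 6), PR = (16, -6).
Checking proportionality: PR = -1·PQ, so the vectors are parallel and the points are collinear.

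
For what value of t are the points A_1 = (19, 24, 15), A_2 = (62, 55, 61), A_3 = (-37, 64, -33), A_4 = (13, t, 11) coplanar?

36

Coplanarity ⇔ det[A_1A_2; A_1A_3; A_1A_4] = 0.
Expanding, this is linear in t: (-512)t + (18432) = 0.
So t = 36.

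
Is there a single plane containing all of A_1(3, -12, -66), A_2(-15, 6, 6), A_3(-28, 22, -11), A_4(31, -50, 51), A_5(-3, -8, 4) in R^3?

The plane through A_1, A_2, A_3 has normal n = A_1A_2 × A_1A_3 = (-1458, -1242, -54) and equation n·P = 14094.
Checking the remaining points: n·A_4 = 14148, n·A_5 = 14094.
Since n·A_4 = 14148 ≠ 14094, A_4 is off the plane and the points are not all coplanar.

No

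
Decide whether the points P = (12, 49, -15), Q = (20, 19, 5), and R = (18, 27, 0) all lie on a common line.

No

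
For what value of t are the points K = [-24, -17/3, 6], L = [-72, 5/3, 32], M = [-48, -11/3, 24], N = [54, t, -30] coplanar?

Normal to plane KLM: n = (80, 240, 80); plane equation n·P = -2800.
Requiring n·N = -2800: (240)t + (1920) = -2800.
So t = -59/3.

-59/3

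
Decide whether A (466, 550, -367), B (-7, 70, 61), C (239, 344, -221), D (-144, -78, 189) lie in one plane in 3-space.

A normal to the plane through A, B, C is n = AB × AC = (18088, -28098, -11522).
The plane has equation n·P = -2796318. For D: n·D = -2590686.
-2590686 ≠ -2796318, so D is off the plane.

No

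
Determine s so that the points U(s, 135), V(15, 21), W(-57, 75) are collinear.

-137

The three points are collinear iff det[UV; UW] = 0.
This determinant is linear in s: (-54)s + (-7398) = 0, so s = -137.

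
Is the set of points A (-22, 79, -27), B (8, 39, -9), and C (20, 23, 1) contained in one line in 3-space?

No

AB = (30, -40, 18), AC = (42, -56, 28).
AB × AC = (-112, -84, 0).
The cross product is nonzero, so the points do not lie on one line.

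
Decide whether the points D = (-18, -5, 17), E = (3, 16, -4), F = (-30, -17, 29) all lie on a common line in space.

Yes

DE = (21, 21, -21), DF = (-12, -12, 12).
DE × DF = (0, 0, 0).
The cross product vanishes, so the three points are collinear.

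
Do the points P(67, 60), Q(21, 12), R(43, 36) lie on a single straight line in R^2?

No

PQ = (-46, -48), PR = (-24, -24).
det[PQ; PR] = (-46)(-24) − (-48)(-24) = -48.
The determinant is nonzero, so they are not collinear.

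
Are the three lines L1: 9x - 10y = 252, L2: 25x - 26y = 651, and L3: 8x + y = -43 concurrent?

No

Intersecting L1 and L2: solving the 2×2 system gives (x, y) = (-21/8, -441/16).
Substitute into L3: (8)(-21/8) + (1)(-441/16) = -777/16.
But L3 requires -43 ≠ -777/16, so the three lines have no common point.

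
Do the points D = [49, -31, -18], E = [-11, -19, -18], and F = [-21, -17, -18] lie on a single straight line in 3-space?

Yes

DE = (-60, 12, 0), DF = (-70, 14, 0).
DE × DF = (0, 0, 0).
The cross product vanishes, so the three points are collinear.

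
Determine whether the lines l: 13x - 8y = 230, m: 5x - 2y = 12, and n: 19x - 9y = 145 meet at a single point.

Lines aᵢx + bᵢy = cᵢ with pairwise distinct directions are concurrent exactly when det[aᵢ bᵢ cᵢ] = 0.
Here the determinant is 0.
It vanishes, so the lines are concurrent at (-26, -71).

Yes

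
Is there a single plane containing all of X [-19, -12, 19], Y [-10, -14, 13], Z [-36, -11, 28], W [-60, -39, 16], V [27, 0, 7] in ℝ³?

The plane through X, Y, Z has normal n = XY × XZ = (-12, 21, -25) and equation n·P = -499.
Checking the remaining points: n·W = -499, n·V = -499.
All equal -499, so all 5 points lie in one plane.

Yes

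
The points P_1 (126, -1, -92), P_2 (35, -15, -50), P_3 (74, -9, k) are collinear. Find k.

-68

Collinearity requires P_1P_2 × P_1P_3 = 0; each component is linear in k.
The x-component gives (-14)k + (-952) = 0, so k = -68.
The remaining components then also vanish.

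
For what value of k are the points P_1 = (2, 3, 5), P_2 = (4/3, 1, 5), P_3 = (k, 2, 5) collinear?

5/3

Direction P_1P_2 = (-2/3, -2, 0). From the y-coordinate of P_3, the parameter along the line is τ = (2 − 3)/(-2) = 1/2.
Then k = 2 + 1/2·(-2/3) = 5/3.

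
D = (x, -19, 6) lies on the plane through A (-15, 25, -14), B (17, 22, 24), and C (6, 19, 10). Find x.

10

The plane through A, B, C has equation 156x + 30y − 129z = 216.
Substituting D: (156)x + (-1344) = 216, so x = 10.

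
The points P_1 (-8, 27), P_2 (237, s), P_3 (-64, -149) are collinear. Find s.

797

The three points are collinear iff det[P_1P_2; P_1P_3] = 0.
This determinant is linear in s: (56)s + (-44632) = 0, so s = 797.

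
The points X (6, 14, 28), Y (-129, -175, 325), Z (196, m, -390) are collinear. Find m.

280

Collinearity requires XY × XZ = 0; each component is linear in m.
The x-component gives (-297)m + (83160) = 0, so m = 280.
The remaining components then also vanish.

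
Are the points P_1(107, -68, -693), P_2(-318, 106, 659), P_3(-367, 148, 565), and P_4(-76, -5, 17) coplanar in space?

No

With P_1 as base: P_1P_2 = (-425, 174, 1352), P_1P_3 = (-474, 216, 1258), P_1P_4 = (-183, 63, 710).
P_1P_3 × P_1P_4 = (74106, 106326, 9666).
P_1P_2 · (P_1P_3 × P_1P_4) = 74106.
Since 74106 ≠ 0, the four points are not coplanar.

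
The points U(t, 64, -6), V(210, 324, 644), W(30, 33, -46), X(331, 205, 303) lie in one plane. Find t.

160

Coplanarity ⇔ det[UV; UW; UX] = 0.
Expanding, this is linear in t: (-17121)t + (2739360) = 0.
So t = 160.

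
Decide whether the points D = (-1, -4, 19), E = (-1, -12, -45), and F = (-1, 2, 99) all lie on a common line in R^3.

No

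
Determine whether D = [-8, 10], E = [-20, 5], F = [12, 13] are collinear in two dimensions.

No

DE = (-12, -5), DF = (20, 3).
Twice the signed area of △DEF is (-12)(3) − (-5)(20) = 64.
The area is nonzero, so the three points are not collinear.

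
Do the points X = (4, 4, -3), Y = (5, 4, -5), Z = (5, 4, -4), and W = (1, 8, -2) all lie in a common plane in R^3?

No

With X as base: XY = (1, 0, -2), XZ = (1, 0, -1), XW = (-3, 4, 1).
XZ × XW = (4, 2, 4).
XY · (XZ × XW) = -4.
Since -4 ≠ 0, the four points are not coplanar.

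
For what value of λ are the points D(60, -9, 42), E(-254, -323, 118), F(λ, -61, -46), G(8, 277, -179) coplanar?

-216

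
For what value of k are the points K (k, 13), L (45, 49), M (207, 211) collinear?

9

The three points are collinear iff det[KL; KM] = 0.
This determinant is linear in k: (-162)k + (1458) = 0, so k = 9.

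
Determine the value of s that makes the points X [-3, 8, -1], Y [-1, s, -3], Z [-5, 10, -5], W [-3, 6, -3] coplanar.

Coplanarity ⇔ det[XY; XZ; XW] = 0.
Expanding, this is linear in s: (-4)s + (0) = 0.
So s = 0.

0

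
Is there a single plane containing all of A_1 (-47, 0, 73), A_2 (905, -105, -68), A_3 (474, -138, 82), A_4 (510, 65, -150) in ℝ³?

No

With A_1 as base: A_1A_2 = (952, -105, -141), A_1A_3 = (521, -138, 9), A_1A_4 = (557, 65, -223).
A_1A_3 × A_1A_4 = (30189, 121196, 110731).
A_1A_2 · (A_1A_3 × A_1A_4) = 401277.
Since 401277 ≠ 0, the four points are not coplanar.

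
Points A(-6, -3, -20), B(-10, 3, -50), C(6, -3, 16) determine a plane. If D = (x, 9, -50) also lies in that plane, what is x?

-4

Coplanarity requires AB · (AC × AD) = 0.
AB = (-4, 6, -30), AC = (12, 0, 36); the triple product is linear in x with coefficient 216 and constant term 864.
Setting it to zero: x = -4.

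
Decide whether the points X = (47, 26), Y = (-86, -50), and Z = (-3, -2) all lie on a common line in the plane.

No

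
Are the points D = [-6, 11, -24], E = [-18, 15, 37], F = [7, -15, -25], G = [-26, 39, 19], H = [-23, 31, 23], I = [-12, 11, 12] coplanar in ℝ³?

No

The plane through D, E, F has normal n = DE × DF = (1582, 781, 260) and equation n·P = -7141.
Checking the remaining points: n·G = -5733, n·H = -6195, n·I = -7273.
Since n·G = -5733 ≠ -7141, G is off the plane and the points are not all coplanar.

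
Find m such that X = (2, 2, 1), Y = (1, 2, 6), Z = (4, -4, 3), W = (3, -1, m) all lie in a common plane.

Coplanarity ⇔ det[XY; XZ; XW] = 0.
Expanding, this is linear in m: (6)m + (-12) = 0.
So m = 2.

2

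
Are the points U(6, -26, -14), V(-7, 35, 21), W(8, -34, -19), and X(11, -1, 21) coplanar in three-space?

No

A normal to the plane through U, V, W is n = UV × UW = (-25, 5, -18).
The plane has equation n·P = -28. For X: n·X = -658.
-658 ≠ -28, so X is off the plane.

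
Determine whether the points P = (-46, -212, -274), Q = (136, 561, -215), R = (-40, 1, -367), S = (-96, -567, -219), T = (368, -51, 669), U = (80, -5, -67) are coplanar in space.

The plane through P, Q, R has normal n = PQ × PR = (-84456, 17280, 34128) and equation n·X = -9129456.
Checking the remaining points: n·S = -9164016, n·T = -9129456, n·U = -9129456.
Since n·S = -9164016 ≠ -9129456, S is off the plane and the points are not all coplanar.

No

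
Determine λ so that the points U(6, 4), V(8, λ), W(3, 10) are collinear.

The three points are collinear iff det[UV; UW] = 0.
This determinant is linear in λ: (3)λ + (0) = 0, so λ = 0.

0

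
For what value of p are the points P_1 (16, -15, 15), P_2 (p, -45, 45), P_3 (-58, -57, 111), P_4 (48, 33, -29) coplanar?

-6

Normal to plane P_1P_3P_4: n = (-2760, -184, -2208); plane equation n·P = -74520.
Requiring n·P_2 = -74520: (-2760)p + (-91080) = -74520.
So p = -6.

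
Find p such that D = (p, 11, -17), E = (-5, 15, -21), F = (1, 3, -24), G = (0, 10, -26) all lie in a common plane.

Coplanarity ⇔ det[DE; DF; DG] = 0.
Expanding, this is linear in p: (-45)p + (-285) = 0.
So p = -19/3.

-19/3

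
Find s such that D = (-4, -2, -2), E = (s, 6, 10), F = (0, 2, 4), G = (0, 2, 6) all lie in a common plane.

4

Coplanarity ⇔ det[DE; DF; DG] = 0.
Expanding, this is linear in s: (8)s + (-32) = 0.
So s = 4.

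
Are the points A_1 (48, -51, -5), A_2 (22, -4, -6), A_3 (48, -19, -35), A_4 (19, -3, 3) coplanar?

With A_1 as base: A_1A_2 = (-26, 47, -1), A_1A_3 = (0, 32, -30), A_1A_4 = (-29, 48, 8).
A_1A_3 × A_1A_4 = (1696, 870, 928).
A_1A_2 · (A_1A_3 × A_1A_4) = -4134.
Since -4134 ≠ 0, the four points are not coplanar.

No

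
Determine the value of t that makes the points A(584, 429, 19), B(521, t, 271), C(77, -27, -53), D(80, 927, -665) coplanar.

-33

Normal to plane ACD: n = (347760, -310500, -482310); plane equation n·P = 60723450.
Requiring n·B = 60723450: (-310500)t + (50476950) = 60723450.
So t = -33.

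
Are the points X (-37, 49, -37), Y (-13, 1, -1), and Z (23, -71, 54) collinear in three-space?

No

XY = (24, -48, 36), XZ = (60, -120, 91).
Comparing components 2 and 3: (-48)(91) − (36)(-120) = -48 ≠ 0, so XY and XZ are not parallel and the points are not collinear.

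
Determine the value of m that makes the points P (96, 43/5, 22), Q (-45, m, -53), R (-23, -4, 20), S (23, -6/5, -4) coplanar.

-62/5

The points are coplanar iff PQ · (PR × PS) = 0.
Expanding, this is linear in m: (-2948)m + (-182776/5) = 0.
So m = -62/5.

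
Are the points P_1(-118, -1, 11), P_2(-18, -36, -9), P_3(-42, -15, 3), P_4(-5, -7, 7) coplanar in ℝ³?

The four points are coplanar iff the 3×3 determinant with rows P_1P_2, P_1P_3, P_1P_4 is zero.
Rows: (100, -35, -20), (76, -14, -8), (113, -6, -4).
Expanding along the first row: (100)(8) − (-35)(600) + (-20)(1126) = -720.
Nonzero ⇒ not coplanar.

No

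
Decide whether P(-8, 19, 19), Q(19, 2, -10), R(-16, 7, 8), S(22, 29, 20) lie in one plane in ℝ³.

A normal to the plane through P, Q, R is n = PQ × PR = (-161, 529, -460).
The plane has equation n·X = 2599. For S: n·S = 2599.
Equal, so S lies in the plane and all four are coplanar.

Yes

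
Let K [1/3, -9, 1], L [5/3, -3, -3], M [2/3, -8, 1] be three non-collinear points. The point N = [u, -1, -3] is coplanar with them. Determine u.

Coplanarity requires KL · (KM × KN) = 0.
KL = (4/3, 6, -4), KM = (1/3, 1, 0); the triple product is linear in u with coefficient 4 and constant term -28/3.
Setting it to zero: u = 7/3.

7/3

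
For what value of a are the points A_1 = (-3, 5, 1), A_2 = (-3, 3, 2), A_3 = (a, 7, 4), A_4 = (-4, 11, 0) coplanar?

Normal to plane A_1A_2A_4: n = (-4, -1, -2); plane equation n·P = 5.
Requiring n·A_3 = 5: (-4)a + (-15) = 5.
So a = -5.

-5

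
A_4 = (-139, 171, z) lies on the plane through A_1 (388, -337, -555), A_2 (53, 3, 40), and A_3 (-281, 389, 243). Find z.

A normal to the plane is n = A_1A_2 × A_1A_3 = (-160650, -130725, -15750).
A_4 lies in the plane iff n · A_1A_4 = 0.
This gives (-15750)z + (9513000) = 0, so z = 604.

604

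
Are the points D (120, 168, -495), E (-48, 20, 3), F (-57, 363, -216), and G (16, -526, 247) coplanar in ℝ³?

No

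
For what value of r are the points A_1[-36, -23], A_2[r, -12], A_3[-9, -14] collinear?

-3

The three points are collinear iff det[A_1A_2; A_1A_3] = 0.
This determinant is linear in r: (9)r + (27) = 0, so r = -3.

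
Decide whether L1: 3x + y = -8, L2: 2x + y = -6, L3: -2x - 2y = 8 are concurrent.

Yes

Intersecting L1 and L2: solving the 2×2 system gives (x, y) = (-2, -2).
Substitute into L3: (-2)(-2) + (-2)(-2) = 8.
This equals 8, so (-2, -2) lies on all three lines and they are concurrent.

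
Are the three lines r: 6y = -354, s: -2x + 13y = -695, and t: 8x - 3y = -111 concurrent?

Yes

Intersecting r and s: solving the 2×2 system gives (x, y) = (-36, -59).
Substitute into t: (8)(-36) + (-3)(-59) = -111.
This equals -111, so (-36, -59) lies on all three lines and they are concurrent.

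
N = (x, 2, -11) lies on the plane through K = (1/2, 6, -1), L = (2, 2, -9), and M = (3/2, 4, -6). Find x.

A normal to the plane is n = KL × KM = (4, -1/2, 1).
N lies in the plane iff n · KN = 0.
This gives (4)x + (-10) = 0, so x = 5/2.

5/2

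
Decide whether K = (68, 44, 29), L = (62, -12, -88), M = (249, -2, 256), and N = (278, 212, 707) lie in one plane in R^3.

With K as base: KL = (-6, -56, -117), KM = (181, -46, 227), KN = (210, 168, 678).
KM × KN = (-69324, -75048, 40068).
KL · (KM × KN) = -69324.
Since -69324 ≠ 0, the four points are not coplanar.

No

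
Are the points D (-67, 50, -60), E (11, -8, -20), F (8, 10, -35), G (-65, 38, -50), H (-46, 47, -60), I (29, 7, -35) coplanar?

Yes

The plane through D, E, F has normal n = DE × DF = (150, 1050, 1230) and equation n·P = -31350.
Checking the remaining points: n·G = -31350, n·H = -31350, n·I = -31350.
All equal -31350, so all 6 points lie in one plane.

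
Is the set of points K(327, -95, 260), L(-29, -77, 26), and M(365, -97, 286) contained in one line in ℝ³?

No

KL = (-356, 18, -234), KM = (38, -2, 26).
Comparing components 3 and 1: (-234)(38) − (-356)(26) = 364 ≠ 0, so KL and KM are not parallel and the points are not collinear.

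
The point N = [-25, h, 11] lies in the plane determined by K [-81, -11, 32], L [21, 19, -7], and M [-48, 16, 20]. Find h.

17

The plane through K, L, M has equation 693x − 63y + 1764z = 1008.
Substituting N: (-63)h + (2079) = 1008, so h = 17.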